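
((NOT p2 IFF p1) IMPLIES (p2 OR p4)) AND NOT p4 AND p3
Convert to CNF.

(NOT p1 OR p2 OR p4) AND NOT p4 AND p3

((NOT p2 IFF p1) IMPLIES (p2 OR p4)) AND NOT p4 AND p3
≡ (NOT (NOT p2 IFF p1) OR p2 OR p4) AND NOT p4 AND p3   [eliminate IMPLIES]
≡ (NOT ((NOT p2 IMPLIES p1) AND (p1 IMPLIES NOT p2)) OR p2 OR p4) AND NOT p4 AND p3   [eliminate IFF]
≡ (NOT ((NOT NOT p2 OR p1) AND (p1 IMPLIES NOT p2)) OR p2 OR p4) AND NOT p4 AND p3   [eliminate IMPLIES]
≡ (NOT ((NOT NOT p2 OR p1) AND (NOT p1 OR NOT p2)) OR p2 OR p4) AND NOT p4 AND p3   [eliminate IMPLIES]
≡ (NOT (NOT NOT p2 OR p1) OR NOT (NOT p1 OR NOT p2) OR p2 OR p4) AND NOT p4 AND p3   [De Morgan]
≡ ((NOT NOT NOT p2 AND NOT p1) OR NOT (NOT p1 OR NOT p2) OR p2 OR p4) AND NOT p4 AND p3   [De Morgan]
≡ ((NOT p2 AND NOT p1) OR NOT (NOT p1 OR NOT p2) OR p2 OR p4) AND NOT p4 AND p3   [double negation]
≡ ((NOT p2 AND NOT p1) OR (NOT NOT p1 AND NOT NOT p2) OR p2 OR p4) AND NOT p4 AND p3   [De Morgan]
≡ ((NOT p2 AND NOT p1) OR (p1 AND NOT NOT p2) OR p2 OR p4) AND NOT p4 AND p3   [double negation]
≡ ((NOT p2 AND NOT p1) OR (p1 AND p2) OR p2 OR p4) AND NOT p4 AND p3   [double negation]
≡ (NOT p2 OR p1 OR p2 OR p4) AND (NOT p2 OR p2 OR p2 OR p4) AND (NOT p1 OR p1 OR p2 OR p4) AND (NOT p1 OR p2 OR p2 OR p4) AND NOT p4 AND p3   [distribute OR over AND]
≡ (NOT p1 OR p2 OR p4) AND NOT p4 AND p3   [simplify]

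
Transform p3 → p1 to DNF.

p3 → p1
≡ ¬p3 ∨ p1   — eliminate →

¬p3 ∨ p1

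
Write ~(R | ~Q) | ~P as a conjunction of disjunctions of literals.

(~R | ~P) & (Q | ~P)

~(R | ~Q) | ~P
⇔ (~R & ~~Q) | ~P   [De Morgan]
⇔ (~R & Q) | ~P   [double negation]
⇔ (~R | ~P) & (Q | ~P)   [distribute | over &]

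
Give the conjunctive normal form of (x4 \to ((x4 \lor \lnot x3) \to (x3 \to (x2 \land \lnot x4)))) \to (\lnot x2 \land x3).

(x4 \lor \lnot x2) \land x3

(x4 \to ((x4 \lor \lnot x3) \to (x3 \to (x2 \land \lnot x4)))) \to (\lnot x2 \land x3)
≡ \lnot (x4 \to ((x4 \lor \lnot x3) \to (x3 \to (x2 \land \lnot x4)))) \lor (\lnot x2 \land x3)
≡ \lnot (\lnot x4 \lor ((x4 \lor \lnot x3) \to (x3 \to (x2 \land \lnot x4)))) \lor (\lnot x2 \land x3)
≡ \lnot (\lnot x4 \lor \lnot (x4 \lor \lnot x3) \lor (x3 \to (x2 \land \lnot x4))) \lor (\lnot x2 \land x3)
≡ \lnot (\lnot x4 \lor \lnot (x4 \lor \lnot x3) \lor \lnot x3 \lor (x2 \land \lnot x4)) \lor (\lnot x2 \land x3)
≡ (\lnot \lnot x4 \land \lnot \lnot (x4 \lor \lnot x3) \land \lnot \lnot x3 \land \lnot (x2 \land \lnot x4)) \lor (\lnot x2 \land x3)
≡ (x4 \land \lnot \lnot (x4 \lor \lnot x3) \land \lnot \lnot x3 \land \lnot (x2 \land \lnot x4)) \lor (\lnot x2 \land x3)
≡ (x4 \land (x4 \lor \lnot x3) \land \lnot \lnot x3 \land \lnot (x2 \land \lnot x4)) \lor (\lnot x2 \land x3)
≡ (x4 \land (x4 \lor \lnot x3) \land x3 \land \lnot (x2 \land \lnot x4)) \lor (\lnot x2 \land x3)
≡ (x4 \land (x4 \lor \lnot x3) \land x3 \land (\lnot x2 \lor \lnot \lnot x4)) \lor (\lnot x2 \land x3)
≡ (x4 \land (x4 \lor \lnot x3) \land x3 \land (\lnot x2 \lor x4)) \lor (\lnot x2 \land x3)
≡ (x4 \lor \lnot x2) \land (x4 \lor x3) \land (x4 \lor \lnot x3 \lor \lnot x2) \land (x4 \lor \lnot x3 \lor x3) \land (x3 \lor \lnot x2) \land (x3 \lor x3) \land (\lnot x2 \lor x4 \lor \lnot x2) \land (\lnot x2 \lor x4 \lor x3)
≡ (x4 \lor \lnot x2) \land x3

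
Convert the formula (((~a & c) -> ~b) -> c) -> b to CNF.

(((~a & c) -> ~b) -> c) -> b
≡ ~(((~a & c) -> ~b) -> c) | b   — eliminate ->
≡ ~(~((~a & c) -> ~b) | c) | b   — eliminate ->
≡ ~(~(~(~a & c) | ~b) | c) | b   — eliminate ->
≡ (~~(~(~a & c) | ~b) & ~c) | b   — De Morgan
≡ ((~(~a & c) | ~b) & ~c) | b   — double negation
≡ ((~~a | ~c | ~b) & ~c) | b   — De Morgan
≡ ((a | ~c | ~b) & ~c) | b   — double negation
≡ (a | ~c | ~b | b) & (~c | b)   — distribute | over &
≡ ~c | b   — simplify

~c | b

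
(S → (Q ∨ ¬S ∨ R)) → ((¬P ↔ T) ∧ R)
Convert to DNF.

(S → (Q ∨ ¬S ∨ R)) → ((¬P ↔ T) ∧ R)
⇔ ¬(S → (Q ∨ ¬S ∨ R)) ∨ ((¬P ↔ T) ∧ R)   (eliminate →)
⇔ ¬(¬S ∨ Q ∨ ¬S ∨ R) ∨ ((¬P ↔ T) ∧ R)   (eliminate →)
⇔ ¬(¬S ∨ Q ∨ ¬S ∨ R) ∨ ((¬P → T) ∧ (T → ¬P) ∧ R)   (eliminate ↔)
⇔ ¬(¬S ∨ Q ∨ ¬S ∨ R) ∨ ((¬¬P ∨ T) ∧ (T → ¬P) ∧ R)   (eliminate →)
⇔ ¬(¬S ∨ Q ∨ ¬S ∨ R) ∨ ((¬¬P ∨ T) ∧ (¬T ∨ ¬P) ∧ R)   (eliminate →)
⇔ (¬¬S ∧ ¬Q ∧ ¬¬S ∧ ¬R) ∨ ((¬¬P ∨ T) ∧ (¬T ∨ ¬P) ∧ R)   (De Morgan)
⇔ (S ∧ ¬Q ∧ ¬¬S ∧ ¬R) ∨ ((¬¬P ∨ T) ∧ (¬T ∨ ¬P) ∧ R)   (double negation)
⇔ (S ∧ ¬Q ∧ S ∧ ¬R) ∨ ((¬¬P ∨ T) ∧ (¬T ∨ ¬P) ∧ R)   (double negation)
⇔ (S ∧ ¬Q ∧ S ∧ ¬R) ∨ ((P ∨ T) ∧ (¬T ∨ ¬P) ∧ R)   (double negation)
⇔ (S ∧ ¬Q ∧ S ∧ ¬R) ∨ (P ∧ ¬T ∧ R) ∨ (P ∧ ¬P ∧ R) ∨ (T ∧ ¬T ∧ R) ∨ (T ∧ ¬P ∧ R)   (distribute ∧ over ∨)
⇔ (S ∧ ¬Q ∧ ¬R) ∨ (P ∧ ¬T ∧ R) ∨ (T ∧ ¬P ∧ R)   (simplify)

(S ∧ ¬Q ∧ ¬R) ∨ (P ∧ ¬T ∧ R) ∨ (T ∧ ¬P ∧ R)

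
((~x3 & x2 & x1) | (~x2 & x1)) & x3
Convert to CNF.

(~x3 | ~x2) & x1 & x3

((~x3 & x2 & x1) | (~x2 & x1)) & x3
≡ (~x3 | ~x2) & (~x3 | x1) & (x2 | ~x2) & (x2 | x1) & (x1 | ~x2) & (x1 | x1) & x3   [distribute | over &]
≡ (~x3 | ~x2) & x1 & x3   [simplify]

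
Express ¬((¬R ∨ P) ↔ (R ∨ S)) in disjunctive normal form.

(¬R ∧ ¬S) ∨ (R ∧ ¬P)

¬((¬R ∨ P) ↔ (R ∨ S))
⇔ ¬(((¬R ∨ P) → (R ∨ S)) ∧ ((R ∨ S) → (¬R ∨ P)))   (eliminate ↔)
⇔ ¬((¬(¬R ∨ P) ∨ R ∨ S) ∧ ((R ∨ S) → (¬R ∨ P)))   (eliminate →)
⇔ ¬((¬(¬R ∨ P) ∨ R ∨ S) ∧ (¬(R ∨ S) ∨ ¬R ∨ P))   (eliminate →)
⇔ ¬(¬(¬R ∨ P) ∨ R ∨ S) ∨ ¬(¬(R ∨ S) ∨ ¬R ∨ P)   (De Morgan)
⇔ (¬¬(¬R ∨ P) ∧ ¬R ∧ ¬S) ∨ ¬(¬(R ∨ S) ∨ ¬R ∨ P)   (De Morgan)
⇔ ((¬R ∨ P) ∧ ¬R ∧ ¬S) ∨ ¬(¬(R ∨ S) ∨ ¬R ∨ P)   (double negation)
⇔ ((¬R ∨ P) ∧ ¬R ∧ ¬S) ∨ (¬¬(R ∨ S) ∧ ¬¬R ∧ ¬P)   (De Morgan)
⇔ ((¬R ∨ P) ∧ ¬R ∧ ¬S) ∨ ((R ∨ S) ∧ ¬¬R ∧ ¬P)   (double negation)
⇔ ((¬R ∨ P) ∧ ¬R ∧ ¬S) ∨ ((R ∨ S) ∧ R ∧ ¬P)   (double negation)
⇔ (¬R ∧ ¬R ∧ ¬S) ∨ (P ∧ ¬R ∧ ¬S) ∨ (R ∧ R ∧ ¬P) ∨ (S ∧ R ∧ ¬P)   (distribute ∧ over ∨)
⇔ (¬R ∧ ¬S) ∨ (R ∧ ¬P)   (simplify)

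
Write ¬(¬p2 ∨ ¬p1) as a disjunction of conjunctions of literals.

¬(¬p2 ∨ ¬p1)
= ¬¬p2 ∧ ¬¬p1   (De Morgan)
= p2 ∧ ¬¬p1   (double negation)
= p2 ∧ p1   (double negation)

p2 ∧ p1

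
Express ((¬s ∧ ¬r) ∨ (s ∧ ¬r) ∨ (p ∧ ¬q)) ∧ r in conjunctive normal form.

(¬r ∨ p) ∧ (¬r ∨ ¬q) ∧ r

((¬s ∧ ¬r) ∨ (s ∧ ¬r) ∨ (p ∧ ¬q)) ∧ r
≡ (¬s ∨ s ∨ p) ∧ (¬s ∨ s ∨ ¬q) ∧ (¬s ∨ ¬r ∨ p) ∧ (¬s ∨ ¬r ∨ ¬q) ∧ (¬r ∨ s ∨ p) ∧ (¬r ∨ s ∨ ¬q) ∧ (¬r ∨ ¬r ∨ p) ∧ (¬r ∨ ¬r ∨ ¬q) ∧ r   (distribute ∨ over ∧)
≡ (¬r ∨ p) ∧ (¬r ∨ ¬q) ∧ r   (simplify)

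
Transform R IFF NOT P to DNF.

(NOT R AND P) OR (NOT P AND R)

R IFF NOT P
⇔ (R IMPLIES NOT P) AND (NOT P IMPLIES R)   [eliminate IFF]
⇔ (NOT R OR NOT P) AND (NOT P IMPLIES R)   [eliminate IMPLIES]
⇔ (NOT R OR NOT P) AND (NOT NOT P OR R)   [eliminate IMPLIES]
⇔ (NOT R OR NOT P) AND (P OR R)   [double negation]
⇔ (NOT R AND P) OR (NOT R AND R) OR (NOT P AND P) OR (NOT P AND R)   [distribute AND over OR]
⇔ (NOT R AND P) OR (NOT P AND R)   [simplify]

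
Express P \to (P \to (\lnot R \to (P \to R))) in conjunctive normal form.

P \to (P \to (\lnot R \to (P \to R)))
= \lnot P \lor (P \to (\lnot R \to (P \to R)))   (eliminate \to)
= \lnot P \lor \lnot P \lor (\lnot R \to (P \to R))   (eliminate \to)
= \lnot P \lor \lnot P \lor \lnot \lnot R \lor (P \to R)   (eliminate \to)
= \lnot P \lor \lnot P \lor \lnot \lnot R \lor \lnot P \lor R   (eliminate \to)
= \lnot P \lor \lnot P \lor R \lor \lnot P \lor R   (double negation)
= \lnot P \lor R   (simplify)

\lnot P \lor R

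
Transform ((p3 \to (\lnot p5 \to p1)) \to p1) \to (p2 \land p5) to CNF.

((p3 \to (\lnot p5 \to p1)) \to p1) \to (p2 \land p5)
≡ \lnot ((p3 \to (\lnot p5 \to p1)) \to p1) \lor (p2 \land p5)   [eliminate \to]
≡ \lnot (\lnot (p3 \to (\lnot p5 \to p1)) \lor p1) \lor (p2 \land p5)   [eliminate \to]
≡ \lnot (\lnot (\lnot p3 \lor (\lnot p5 \to p1)) \lor p1) \lor (p2 \land p5)   [eliminate \to]
≡ \lnot (\lnot (\lnot p3 \lor \lnot \lnot p5 \lor p1) \lor p1) \lor (p2 \land p5)   [eliminate \to]
≡ (\lnot \lnot (\lnot p3 \lor \lnot \lnot p5 \lor p1) \land \lnot p1) \lor (p2 \land p5)   [De Morgan]
≡ ((\lnot p3 \lor \lnot \lnot p5 \lor p1) \land \lnot p1) \lor (p2 \land p5)   [double negation]
≡ ((\lnot p3 \lor p5 \lor p1) \land \lnot p1) \lor (p2 \land p5)   [double negation]
≡ (\lnot p3 \lor p5 \lor p1 \lor p2) \land (\lnot p3 \lor p5 \lor p1 \lor p5) \land (\lnot p1 \lor p2) \land (\lnot p1 \lor p5)   [distribute \lor over \land]
≡ (\lnot p3 \lor p5 \lor p1) \land (\lnot p1 \lor p2) \land (\lnot p1 \lor p5)   [simplify]

(\lnot p3 \lor p5 \lor p1) \land (\lnot p1 \lor p2) \land (\lnot p1 \lor p5)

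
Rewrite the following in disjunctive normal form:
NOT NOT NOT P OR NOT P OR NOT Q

NOT P OR NOT Q

NOT NOT NOT P OR NOT P OR NOT Q
≡ NOT P OR NOT P OR NOT Q   [double negation]
≡ NOT P OR NOT Q   [simplify]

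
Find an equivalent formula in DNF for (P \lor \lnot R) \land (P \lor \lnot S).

P \lor (\lnot R \land \lnot S)

(P \lor \lnot R) \land (P \lor \lnot S)
≡ (P \land P) \lor (P \land \lnot S) \lor (\lnot R \land P) \lor (\lnot R \land \lnot S)
≡ P \lor (\lnot R \land \lnot S)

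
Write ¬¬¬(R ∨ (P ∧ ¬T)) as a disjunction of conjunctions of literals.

(¬R ∧ ¬P) ∨ (¬R ∧ T)

¬¬¬(R ∨ (P ∧ ¬T))
⇔ ¬(R ∨ (P ∧ ¬T))   [double negation]
⇔ ¬R ∧ ¬(P ∧ ¬T)   [De Morgan]
⇔ ¬R ∧ (¬P ∨ ¬¬T)   [De Morgan]
⇔ ¬R ∧ (¬P ∨ T)   [double negation]
⇔ (¬R ∧ ¬P) ∨ (¬R ∧ T)   [distribute ∧ over ∨]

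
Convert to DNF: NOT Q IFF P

NOT Q IFF P
⇔ (NOT Q IMPLIES P) AND (P IMPLIES NOT Q)   — eliminate IFF
⇔ (NOT NOT Q OR P) AND (P IMPLIES NOT Q)   — eliminate IMPLIES
⇔ (NOT NOT Q OR P) AND (NOT P OR NOT Q)   — eliminate IMPLIES
⇔ (Q OR P) AND (NOT P OR NOT Q)   — double negation
⇔ (Q AND NOT P) OR (Q AND NOT Q) OR (P AND NOT P) OR (P AND NOT Q)   — distribute AND over OR
⇔ (Q AND NOT P) OR (P AND NOT Q)   — simplify

(Q AND NOT P) OR (P AND NOT Q)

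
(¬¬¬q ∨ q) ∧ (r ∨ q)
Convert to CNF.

r ∨ q

(¬¬¬q ∨ q) ∧ (r ∨ q)
= (¬q ∨ q) ∧ (r ∨ q)   [double negation]
= r ∨ q   [simplify]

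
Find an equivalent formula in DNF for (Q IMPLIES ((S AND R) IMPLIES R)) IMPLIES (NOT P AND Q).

(Q IMPLIES ((S AND R) IMPLIES R)) IMPLIES (NOT P AND Q)
≡ NOT (Q IMPLIES ((S AND R) IMPLIES R)) OR (NOT P AND Q)   — eliminate IMPLIES
≡ NOT (NOT Q OR ((S AND R) IMPLIES R)) OR (NOT P AND Q)   — eliminate IMPLIES
≡ NOT (NOT Q OR NOT (S AND R) OR R) OR (NOT P AND Q)   — eliminate IMPLIES
≡ (NOT NOT Q AND NOT NOT (S AND R) AND NOT R) OR (NOT P AND Q)   — De Morgan
≡ (Q AND NOT NOT (S AND R) AND NOT R) OR (NOT P AND Q)   — double negation
≡ (Q AND S AND R AND NOT R) OR (NOT P AND Q)   — double negation
≡ NOT P AND Q   — simplify

NOT P AND Q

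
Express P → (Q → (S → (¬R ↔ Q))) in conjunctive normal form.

¬P ∨ ¬Q ∨ ¬S ∨ ¬R

P → (Q → (S → (¬R ↔ Q)))
= ¬P ∨ (Q → (S → (¬R ↔ Q)))   [eliminate →]
= ¬P ∨ ¬Q ∨ (S → (¬R ↔ Q))   [eliminate →]
= ¬P ∨ ¬Q ∨ ¬S ∨ (¬R ↔ Q)   [eliminate →]
= ¬P ∨ ¬Q ∨ ¬S ∨ ((¬R → Q) ∧ (Q → ¬R))   [eliminate ↔]
= ¬P ∨ ¬Q ∨ ¬S ∨ ((¬¬R ∨ Q) ∧ (Q → ¬R))   [eliminate →]
= ¬P ∨ ¬Q ∨ ¬S ∨ ((¬¬R ∨ Q) ∧ (¬Q ∨ ¬R))   [eliminate →]
= ¬P ∨ ¬Q ∨ ¬S ∨ ((R ∨ Q) ∧ (¬Q ∨ ¬R))   [double negation]
= (¬P ∨ ¬Q ∨ ¬S ∨ R ∨ Q) ∧ (¬P ∨ ¬Q ∨ ¬S ∨ ¬Q ∨ ¬R)   [distribute ∨ over ∧]
= ¬P ∨ ¬Q ∨ ¬S ∨ ¬R   [simplify]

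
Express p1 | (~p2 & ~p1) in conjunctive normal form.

p1 | (~p2 & ~p1)
≡ (p1 | ~p2) & (p1 | ~p1)   (distribute | over &)
≡ p1 | ~p2   (simplify)

p1 | ~p2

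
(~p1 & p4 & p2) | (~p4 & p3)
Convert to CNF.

(~p1 & p4 & p2) | (~p4 & p3)
≡ (~p1 | ~p4) & (~p1 | p3) & (p4 | ~p4) & (p4 | p3) & (p2 | ~p4) & (p2 | p3)   [distribute | over &]
≡ (~p1 | ~p4) & (~p1 | p3) & (p4 | p3) & (p2 | ~p4) & (p2 | p3)   [simplify]

(~p1 | ~p4) & (~p1 | p3) & (p4 | p3) & (p2 | ~p4) & (p2 | p3)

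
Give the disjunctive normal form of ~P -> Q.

~P -> Q
≡ ~~P | Q   [eliminate ->]
≡ P | Q   [double negation]

P | Q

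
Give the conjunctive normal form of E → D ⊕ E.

¬E ∨ ¬D

E → D ⊕ E
≡ ¬E ∨ (D ⊕ E)
≡ ¬E ∨ (D ∨ E) ∧ ¬(D ∧ E)
≡ ¬E ∨ (D ∨ E) ∧ (¬D ∨ ¬E)
≡ (¬E ∨ D ∨ E) ∧ (¬E ∨ ¬D ∨ ¬E)
≡ ¬E ∨ ¬D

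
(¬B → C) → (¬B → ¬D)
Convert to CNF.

¬C ∨ B ∨ ¬D

(¬B → C) → (¬B → ¬D)
⇔ ¬(¬B → C) ∨ (¬B → ¬D)
⇔ ¬(¬¬B ∨ C) ∨ (¬B → ¬D)
⇔ ¬(¬¬B ∨ C) ∨ ¬¬B ∨ ¬D
⇔ (¬¬¬B ∧ ¬C) ∨ ¬¬B ∨ ¬D
⇔ (¬B ∧ ¬C) ∨ ¬¬B ∨ ¬D
⇔ (¬B ∧ ¬C) ∨ B ∨ ¬D
⇔ (¬B ∨ B ∨ ¬D) ∧ (¬C ∨ B ∨ ¬D)
⇔ ¬C ∨ B ∨ ¬D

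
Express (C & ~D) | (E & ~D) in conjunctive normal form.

(C | E) & ~D

(C & ~D) | (E & ~D)
⇔ (C | E) & (C | ~D) & (~D | E) & (~D | ~D)   (distribute | over &)
⇔ (C | E) & ~D   (simplify)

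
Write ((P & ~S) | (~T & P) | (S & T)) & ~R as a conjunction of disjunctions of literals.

(P | S) & (P | T) & ~R

((P & ~S) | (~T & P) | (S & T)) & ~R
⇔ (P | ~T | S) & (P | ~T | T) & (P | P | S) & (P | P | T) & (~S | ~T | S) & (~S | ~T | T) & (~S | P | S) & (~S | P | T) & ~R   (distribute | over &)
⇔ (P | S) & (P | T) & ~R   (simplify)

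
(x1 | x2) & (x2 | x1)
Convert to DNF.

x1 | x2

(x1 | x2) & (x2 | x1)
= (x1 & x2) | (x1 & x1) | (x2 & x2) | (x2 & x1)   — distribute & over |
= x1 | x2   — simplify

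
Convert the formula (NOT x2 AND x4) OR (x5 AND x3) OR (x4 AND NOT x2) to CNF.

(NOT x2 AND x4) OR (x5 AND x3) OR (x4 AND NOT x2)
= (NOT x2 OR x5 OR x4) AND (NOT x2 OR x5 OR NOT x2) AND (NOT x2 OR x3 OR x4) AND (NOT x2 OR x3 OR NOT x2) AND (x4 OR x5 OR x4) AND (x4 OR x5 OR NOT x2) AND (x4 OR x3 OR x4) AND (x4 OR x3 OR NOT x2)   — distribute OR over AND
= (NOT x2 OR x5) AND (NOT x2 OR x3) AND (x4 OR x5) AND (x4 OR x3)   — simplify

(NOT x2 OR x5) AND (NOT x2 OR x3) AND (x4 OR x5) AND (x4 OR x3)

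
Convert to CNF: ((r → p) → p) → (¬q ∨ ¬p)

¬p ∨ ¬q

((r → p) → p) → (¬q ∨ ¬p)
≡ ¬((r → p) → p) ∨ ¬q ∨ ¬p   [eliminate →]
≡ ¬(¬(r → p) ∨ p) ∨ ¬q ∨ ¬p   [eliminate →]
≡ ¬(¬(¬r ∨ p) ∨ p) ∨ ¬q ∨ ¬p   [eliminate →]
≡ (¬¬(¬r ∨ p) ∧ ¬p) ∨ ¬q ∨ ¬p   [De Morgan]
≡ ((¬r ∨ p) ∧ ¬p) ∨ ¬q ∨ ¬p   [double negation]
≡ (¬r ∨ p ∨ ¬q ∨ ¬p) ∧ (¬p ∨ ¬q ∨ ¬p)   [distribute ∨ over ∧]
≡ ¬p ∨ ¬q   [simplify]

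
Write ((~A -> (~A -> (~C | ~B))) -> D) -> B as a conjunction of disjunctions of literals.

((~A -> (~A -> (~C | ~B))) -> D) -> B
≡ ~((~A -> (~A -> (~C | ~B))) -> D) | B   (eliminate ->)
≡ ~(~(~A -> (~A -> (~C | ~B))) | D) | B   (eliminate ->)
≡ ~(~(~~A | (~A -> (~C | ~B))) | D) | B   (eliminate ->)
≡ ~(~(~~A | ~~A | ~C | ~B) | D) | B   (eliminate ->)
≡ (~~(~~A | ~~A | ~C | ~B) & ~D) | B   (De Morgan)
≡ ((~~A | ~~A | ~C | ~B) & ~D) | B   (double negation)
≡ ((A | ~~A | ~C | ~B) & ~D) | B   (double negation)
≡ ((A | A | ~C | ~B) & ~D) | B   (double negation)
≡ (A | A | ~C | ~B | B) & (~D | B)   (distribute | over &)
≡ ~D | B   (simplify)

~D | B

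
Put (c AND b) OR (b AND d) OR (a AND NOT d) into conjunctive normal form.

(c OR d OR a) AND (b OR a) AND (b OR NOT d)

(c AND b) OR (b AND d) OR (a AND NOT d)
⇔ (c OR b OR a) AND (c OR b OR NOT d) AND (c OR d OR a) AND (c OR d OR NOT d) AND (b OR b OR a) AND (b OR b OR NOT d) AND (b OR d OR a) AND (b OR d OR NOT d)   (distribute OR over AND)
⇔ (c OR d OR a) AND (b OR a) AND (b OR NOT d)   (simplify)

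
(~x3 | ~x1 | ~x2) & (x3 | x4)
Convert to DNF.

(~x3 | ~x1 | ~x2) & (x3 | x4)
≡ (~x3 & x3) | (~x3 & x4) | (~x1 & x3) | (~x1 & x4) | (~x2 & x3) | (~x2 & x4)   (distribute & over |)
≡ (~x3 & x4) | (~x1 & x3) | (~x1 & x4) | (~x2 & x3) | (~x2 & x4)   (simplify)

(~x3 & x4) | (~x1 & x3) | (~x1 & x4) | (~x2 & x3) | (~x2 & x4)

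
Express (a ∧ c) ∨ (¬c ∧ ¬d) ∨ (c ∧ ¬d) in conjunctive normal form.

(a ∨ ¬d) ∧ (c ∨ ¬d)

(a ∧ c) ∨ (¬c ∧ ¬d) ∨ (c ∧ ¬d)
⇔ (a ∨ ¬c ∨ c) ∧ (a ∨ ¬c ∨ ¬d) ∧ (a ∨ ¬d ∨ c) ∧ (a ∨ ¬d ∨ ¬d) ∧ (c ∨ ¬c ∨ c) ∧ (c ∨ ¬c ∨ ¬d) ∧ (c ∨ ¬d ∨ c) ∧ (c ∨ ¬d ∨ ¬d)   — distribute ∨ over ∧
⇔ (a ∨ ¬d) ∧ (c ∨ ¬d)   — simplify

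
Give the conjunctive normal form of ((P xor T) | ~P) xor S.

((P xor T) | ~P) xor S
= ((P xor T) | ~P | S) & ~(((P xor T) | ~P) & S)
= (((P | T) & ~(P & T)) | ~P | S) & ~(((P xor T) | ~P) & S)
= (((P | T) & ~(P & T)) | ~P | S) & ~((((P | T) & ~(P & T)) | ~P) & S)
= (((P | T) & (~P | ~T)) | ~P | S) & ~((((P | T) & ~(P & T)) | ~P) & S)
= (((P | T) & (~P | ~T)) | ~P | S) & (~(((P | T) & ~(P & T)) | ~P) | ~S)
= (((P | T) & (~P | ~T)) | ~P | S) & ((~((P | T) & ~(P & T)) & ~~P) | ~S)
= (((P | T) & (~P | ~T)) | ~P | S) & (((~(P | T) | ~~(P & T)) & ~~P) | ~S)
= (((P | T) & (~P | ~T)) | ~P | S) & ((((~P & ~T) | ~~(P & T)) & ~~P) | ~S)
= (((P | T) & (~P | ~T)) | ~P | S) & ((((~P & ~T) | (P & T)) & ~~P) | ~S)
= (((P | T) & (~P | ~T)) | ~P | S) & ((((~P & ~T) | (P & T)) & P) | ~S)
= (P | T | ~P | S) & (~P | ~T | ~P | S) & (~P | P | ~S) & (~P | T | ~S) & (~T | P | ~S) & (~T | T | ~S) & (P | ~S)
= (~P | ~T | S) & (~P | T | ~S) & (P | ~S)

(~P | ~T | S) & (~P | T | ~S) & (P | ~S)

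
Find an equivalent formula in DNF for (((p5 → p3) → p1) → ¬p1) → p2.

p1 ∨ p2

(((p5 → p3) → p1) → ¬p1) → p2
≡ ¬(((p5 → p3) → p1) → ¬p1) ∨ p2
≡ ¬(¬((p5 → p3) → p1) ∨ ¬p1) ∨ p2
≡ ¬(¬(¬(p5 → p3) ∨ p1) ∨ ¬p1) ∨ p2
≡ ¬(¬(¬(¬p5 ∨ p3) ∨ p1) ∨ ¬p1) ∨ p2
≡ (¬¬(¬(¬p5 ∨ p3) ∨ p1) ∧ ¬¬p1) ∨ p2
≡ ((¬(¬p5 ∨ p3) ∨ p1) ∧ ¬¬p1) ∨ p2
≡ (((¬¬p5 ∧ ¬p3) ∨ p1) ∧ ¬¬p1) ∨ p2
≡ (((p5 ∧ ¬p3) ∨ p1) ∧ ¬¬p1) ∨ p2
≡ (((p5 ∧ ¬p3) ∨ p1) ∧ p1) ∨ p2
≡ (p5 ∧ ¬p3 ∧ p1) ∨ (p1 ∧ p1) ∨ p2
≡ p1 ∨ p2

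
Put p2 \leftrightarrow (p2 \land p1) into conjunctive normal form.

p2 \leftrightarrow (p2 \land p1)
≡ (p2 \to (p2 \land p1)) \land ((p2 \land p1) \to p2)   (eliminate \leftrightarrow)
≡ (\lnot p2 \lor (p2 \land p1)) \land ((p2 \land p1) \to p2)   (eliminate \to)
≡ (\lnot p2 \lor (p2 \land p1)) \land (\lnot (p2 \land p1) \lor p2)   (eliminate \to)
≡ (\lnot p2 \lor (p2 \land p1)) \land (\lnot p2 \lor \lnot p1 \lor p2)   (De Morgan)
≡ (\lnot p2 \lor p2) \land (\lnot p2 \lor p1) \land (\lnot p2 \lor \lnot p1 \lor p2)   (distribute \lor over \land)
≡ \lnot p2 \lor p1   (simplify)

\lnot p2 \lor p1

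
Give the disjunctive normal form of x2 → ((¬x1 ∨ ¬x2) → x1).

x2 → ((¬x1 ∨ ¬x2) → x1)
≡ ¬x2 ∨ ((¬x1 ∨ ¬x2) → x1)   [eliminate →]
≡ ¬x2 ∨ ¬(¬x1 ∨ ¬x2) ∨ x1   [eliminate →]
≡ ¬x2 ∨ (¬¬x1 ∧ ¬¬x2) ∨ x1   [De Morgan]
≡ ¬x2 ∨ (x1 ∧ ¬¬x2) ∨ x1   [double negation]
≡ ¬x2 ∨ (x1 ∧ x2) ∨ x1   [double negation]
≡ ¬x2 ∨ x1   [simplify]

¬x2 ∨ x1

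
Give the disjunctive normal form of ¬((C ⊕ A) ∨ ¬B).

(¬C ∧ ¬A ∧ B) ∨ (A ∧ C ∧ B)

¬((C ⊕ A) ∨ ¬B)
⇔ ¬((C ∧ ¬A) ∨ (¬C ∧ A) ∨ ¬B)   [expand ⊕]
⇔ ¬(C ∧ ¬A) ∧ ¬(¬C ∧ A) ∧ ¬¬B   [De Morgan]
⇔ (¬C ∨ ¬¬A) ∧ ¬(¬C ∧ A) ∧ ¬¬B   [De Morgan]
⇔ (¬C ∨ A) ∧ ¬(¬C ∧ A) ∧ ¬¬B   [double negation]
⇔ (¬C ∨ A) ∧ (¬¬C ∨ ¬A) ∧ ¬¬B   [De Morgan]
⇔ (¬C ∨ A) ∧ (C ∨ ¬A) ∧ ¬¬B   [double negation]
⇔ (¬C ∨ A) ∧ (C ∨ ¬A) ∧ B   [double negation]
⇔ (¬C ∧ C ∧ B) ∨ (¬C ∧ ¬A ∧ B) ∨ (A ∧ C ∧ B) ∨ (A ∧ ¬A ∧ B)   [distribute ∧ over ∨]
⇔ (¬C ∧ ¬A ∧ B) ∨ (A ∧ C ∧ B)   [simplify]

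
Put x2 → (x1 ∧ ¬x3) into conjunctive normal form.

(¬x2 ∨ x1) ∧ (¬x2 ∨ ¬x3)

x2 → (x1 ∧ ¬x3)
= ¬x2 ∨ (x1 ∧ ¬x3)   (eliminate →)
= (¬x2 ∨ x1) ∧ (¬x2 ∨ ¬x3)   (distribute ∨ over ∧)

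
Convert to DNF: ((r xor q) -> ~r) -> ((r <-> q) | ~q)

(q & r) | ~q

((r xor q) -> ~r) -> ((r <-> q) | ~q)
= ~((r xor q) -> ~r) | (r <-> q) | ~q   (eliminate ->)
= ~(~(r xor q) | ~r) | (r <-> q) | ~q   (eliminate ->)
= ~(~((r & ~q) | (~r & q)) | ~r) | (r <-> q) | ~q   (expand xor)
= ~(~((r & ~q) | (~r & q)) | ~r) | ((r -> q) & (q -> r)) | ~q   (eliminate <->)
= ~(~((r & ~q) | (~r & q)) | ~r) | ((~r | q) & (q -> r)) | ~q   (eliminate ->)
= ~(~((r & ~q) | (~r & q)) | ~r) | ((~r | q) & (~q | r)) | ~q   (eliminate ->)
= (~~((r & ~q) | (~r & q)) & ~~r) | ((~r | q) & (~q | r)) | ~q   (De Morgan)
= (((r & ~q) | (~r & q)) & ~~r) | ((~r | q) & (~q | r)) | ~q   (double negation)
= (((r & ~q) | (~r & q)) & r) | ((~r | q) & (~q | r)) | ~q   (double negation)
= (r & ~q & r) | (~r & q & r) | (~r & ~q) | (~r & r) | (q & ~q) | (q & r) | ~q   (distribute & over |)
= (q & r) | ~q   (simplify)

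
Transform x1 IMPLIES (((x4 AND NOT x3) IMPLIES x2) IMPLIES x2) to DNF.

x1 IMPLIES (((x4 AND NOT x3) IMPLIES x2) IMPLIES x2)
≡ NOT x1 OR (((x4 AND NOT x3) IMPLIES x2) IMPLIES x2)   [eliminate IMPLIES]
≡ NOT x1 OR NOT ((x4 AND NOT x3) IMPLIES x2) OR x2   [eliminate IMPLIES]
≡ NOT x1 OR NOT (NOT (x4 AND NOT x3) OR x2) OR x2   [eliminate IMPLIES]
≡ NOT x1 OR (NOT NOT (x4 AND NOT x3) AND NOT x2) OR x2   [De Morgan]
≡ NOT x1 OR (x4 AND NOT x3 AND NOT x2) OR x2   [double negation]

NOT x1 OR (x4 AND NOT x3 AND NOT x2) OR x2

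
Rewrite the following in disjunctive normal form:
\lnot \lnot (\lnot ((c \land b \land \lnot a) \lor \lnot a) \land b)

\lnot \lnot (\lnot ((c \land b \land \lnot a) \lor \lnot a) \land b)
≡ \lnot ((c \land b \land \lnot a) \lor \lnot a) \land b   — double negation
≡ \lnot (c \land b \land \lnot a) \land \lnot \lnot a \land b   — De Morgan
≡ (\lnot c \lor \lnot b \lor \lnot \lnot a) \land \lnot \lnot a \land b   — De Morgan
≡ (\lnot c \lor \lnot b \lor a) \land \lnot \lnot a \land b   — double negation
≡ (\lnot c \lor \lnot b \lor a) \land a \land b   — double negation
≡ (\lnot c \land a \land b) \lor (\lnot b \land a \land b) \lor (a \land a \land b)   — distribute \land over \lor
≡ a \land b   — simplify

a \land b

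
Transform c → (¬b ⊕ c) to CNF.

c → (¬b ⊕ c)
= ¬c ∨ (¬b ⊕ c)   (eliminate →)
= ¬c ∨ ((¬b ∨ c) ∧ ¬(¬b ∧ c))   (expand ⊕)
= ¬c ∨ ((¬b ∨ c) ∧ (¬¬b ∨ ¬c))   (De Morgan)
= ¬c ∨ ((¬b ∨ c) ∧ (b ∨ ¬c))   (double negation)
= (¬c ∨ ¬b ∨ c) ∧ (¬c ∨ b ∨ ¬c)   (distribute ∨ over ∧)
= ¬c ∨ b   (simplify)

¬c ∨ b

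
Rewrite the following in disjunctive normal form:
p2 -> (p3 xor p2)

~p2 | (~p3 & p2)

p2 -> (p3 xor p2)
≡ ~p2 | (p3 xor p2)   — eliminate ->
≡ ~p2 | (p3 & ~p2) | (~p3 & p2)   — expand xor
≡ ~p2 | (~p3 & p2)   — simplify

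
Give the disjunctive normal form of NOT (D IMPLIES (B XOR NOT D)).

D AND NOT B

NOT (D IMPLIES (B XOR NOT D))
≡ NOT (NOT D OR (B XOR NOT D))   (eliminate IMPLIES)
≡ NOT (NOT D OR (B AND NOT NOT D) OR (NOT B AND NOT D))   (expand XOR)
≡ NOT NOT D AND NOT (B AND NOT NOT D) AND NOT (NOT B AND NOT D)   (De Morgan)
≡ D AND NOT (B AND NOT NOT D) AND NOT (NOT B AND NOT D)   (double negation)
≡ D AND (NOT B OR NOT NOT NOT D) AND NOT (NOT B AND NOT D)   (De Morgan)
≡ D AND (NOT B OR NOT D) AND NOT (NOT B AND NOT D)   (double negation)
≡ D AND (NOT B OR NOT D) AND (NOT NOT B OR NOT NOT D)   (De Morgan)
≡ D AND (NOT B OR NOT D) AND (B OR NOT NOT D)   (double negation)
≡ D AND (NOT B OR NOT D) AND (B OR D)   (double negation)
≡ (D AND NOT B AND B) OR (D AND NOT B AND D) OR (D AND NOT D AND B) OR (D AND NOT D AND D)   (distribute AND over OR)
≡ D AND NOT B   (simplify)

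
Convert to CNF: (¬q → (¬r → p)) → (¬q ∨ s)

(¬q → (¬r → p)) → (¬q ∨ s)
≡ ¬(¬q → (¬r → p)) ∨ ¬q ∨ s   [eliminate →]
≡ ¬(¬¬q ∨ (¬r → p)) ∨ ¬q ∨ s   [eliminate →]
≡ ¬(¬¬q ∨ ¬¬r ∨ p) ∨ ¬q ∨ s   [eliminate →]
≡ (¬¬¬q ∧ ¬¬¬r ∧ ¬p) ∨ ¬q ∨ s   [De Morgan]
≡ (¬q ∧ ¬¬¬r ∧ ¬p) ∨ ¬q ∨ s   [double negation]
≡ (¬q ∧ ¬r ∧ ¬p) ∨ ¬q ∨ s   [double negation]
≡ (¬q ∨ ¬q ∨ s) ∧ (¬r ∨ ¬q ∨ s) ∧ (¬p ∨ ¬q ∨ s)   [distribute ∨ over ∧]
≡ ¬q ∨ s   [simplify]

¬q ∨ s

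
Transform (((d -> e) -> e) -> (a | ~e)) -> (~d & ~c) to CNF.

(~a | ~d) & (~a | ~c) & (e | ~d) & (e | ~c)

(((d -> e) -> e) -> (a | ~e)) -> (~d & ~c)
≡ ~(((d -> e) -> e) -> (a | ~e)) | (~d & ~c)   — eliminate ->
≡ ~(~((d -> e) -> e) | a | ~e) | (~d & ~c)   — eliminate ->
≡ ~(~(~(d -> e) | e) | a | ~e) | (~d & ~c)   — eliminate ->
≡ ~(~(~(~d | e) | e) | a | ~e) | (~d & ~c)   — eliminate ->
≡ (~~(~(~d | e) | e) & ~a & ~~e) | (~d & ~c)   — De Morgan
≡ ((~(~d | e) | e) & ~a & ~~e) | (~d & ~c)   — double negation
≡ (((~~d & ~e) | e) & ~a & ~~e) | (~d & ~c)   — De Morgan
≡ (((d & ~e) | e) & ~a & ~~e) | (~d & ~c)   — double negation
≡ (((d & ~e) | e) & ~a & e) | (~d & ~c)   — double negation
≡ (d | e | ~d) & (d | e | ~c) & (~e | e | ~d) & (~e | e | ~c) & (~a | ~d) & (~a | ~c) & (e | ~d) & (e | ~c)   — distribute | over &
≡ (~a | ~d) & (~a | ~c) & (e | ~d) & (e | ~c)   — simplify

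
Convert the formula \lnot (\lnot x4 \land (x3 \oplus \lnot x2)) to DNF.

x4 \lor \lnot x3 \land x2 \lor \lnot x2 \land x3

\lnot (\lnot x4 \land (x3 \oplus \lnot x2))
≡ \lnot (\lnot x4 \land (x3 \land \lnot \lnot x2 \lor \lnot x3 \land \lnot x2))   [expand \oplus]
≡ \lnot \lnot x4 \lor \lnot (x3 \land \lnot \lnot x2 \lor \lnot x3 \land \lnot x2)   [De Morgan]
≡ x4 \lor \lnot (x3 \land \lnot \lnot x2 \lor \lnot x3 \land \lnot x2)   [double negation]
≡ x4 \lor \lnot (x3 \land \lnot \lnot x2) \land \lnot (\lnot x3 \land \lnot x2)   [De Morgan]
≡ x4 \lor (\lnot x3 \lor \lnot \lnot \lnot x2) \land \lnot (\lnot x3 \land \lnot x2)   [De Morgan]
≡ x4 \lor (\lnot x3 \lor \lnot x2) \land \lnot (\lnot x3 \land \lnot x2)   [double negation]
≡ x4 \lor (\lnot x3 \lor \lnot x2) \land (\lnot \lnot x3 \lor \lnot \lnot x2)   [De Morgan]
≡ x4 \lor (\lnot x3 \lor \lnot x2) \land (x3 \lor \lnot \lnot x2)   [double negation]
≡ x4 \lor (\lnot x3 \lor \lnot x2) \land (x3 \lor x2)   [double negation]
≡ x4 \lor \lnot x3 \land x3 \lor \lnot x3 \land x2 \lor \lnot x2 \land x3 \lor \lnot x2 \land x2   [distribute \land over \lor]
≡ x4 \lor \lnot x3 \land x2 \lor \lnot x2 \land x3   [simplify]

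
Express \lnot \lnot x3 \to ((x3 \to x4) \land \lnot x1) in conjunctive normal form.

\lnot \lnot x3 \to ((x3 \to x4) \land \lnot x1)
= \lnot \lnot \lnot x3 \lor ((x3 \to x4) \land \lnot x1)
= \lnot \lnot \lnot x3 \lor ((\lnot x3 \lor x4) \land \lnot x1)
= \lnot x3 \lor ((\lnot x3 \lor x4) \land \lnot x1)
= (\lnot x3 \lor \lnot x3 \lor x4) \land (\lnot x3 \lor \lnot x1)
= (\lnot x3 \lor x4) \land (\lnot x3 \lor \lnot x1)

(\lnot x3 \lor x4) \land (\lnot x3 \lor \lnot x1)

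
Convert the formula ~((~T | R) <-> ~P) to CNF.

~((~T | R) <-> ~P)
= ~(((~T | R) -> ~P) & (~P -> (~T | R)))   [eliminate <->]
= ~((~(~T | R) | ~P) & (~P -> (~T | R)))   [eliminate ->]
= ~((~(~T | R) | ~P) & (~~P | ~T | R))   [eliminate ->]
= ~(~(~T | R) | ~P) | ~(~~P | ~T | R)   [De Morgan]
= (~~(~T | R) & ~~P) | ~(~~P | ~T | R)   [De Morgan]
= ((~T | R) & ~~P) | ~(~~P | ~T | R)   [double negation]
= ((~T | R) & P) | ~(~~P | ~T | R)   [double negation]
= ((~T | R) & P) | (~~~P & ~~T & ~R)   [De Morgan]
= ((~T | R) & P) | (~P & ~~T & ~R)   [double negation]
= ((~T | R) & P) | (~P & T & ~R)   [double negation]
= (~T | R | ~P) & (~T | R | T) & (~T | R | ~R) & (P | ~P) & (P | T) & (P | ~R)   [distribute | over &]
= (~T | R | ~P) & (P | T) & (P | ~R)   [simplify]

(~T | R | ~P) & (P | T) & (P | ~R)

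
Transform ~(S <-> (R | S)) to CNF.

~(S <-> (R | S))
⇔ ~((S -> (R | S)) & ((R | S) -> S))   (eliminate <->)
⇔ ~((~S | R | S) & ((R | S) -> S))   (eliminate ->)
⇔ ~((~S | R | S) & (~(R | S) | S))   (eliminate ->)
⇔ ~(~S | R | S) | ~(~(R | S) | S)   (De Morgan)
⇔ (~~S & ~R & ~S) | ~(~(R | S) | S)   (De Morgan)
⇔ (S & ~R & ~S) | ~(~(R | S) | S)   (double negation)
⇔ (S & ~R & ~S) | (~~(R | S) & ~S)   (De Morgan)
⇔ (S & ~R & ~S) | ((R | S) & ~S)   (double negation)
⇔ (S | R | S) & (S | ~S) & (~R | R | S) & (~R | ~S) & (~S | R | S) & (~S | ~S)   (distribute | over &)
⇔ (S | R) & ~S   (simplify)

(S | R) & ~S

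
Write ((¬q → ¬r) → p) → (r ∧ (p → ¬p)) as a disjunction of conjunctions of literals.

((¬q → ¬r) → p) → (r ∧ (p → ¬p))
≡ ¬((¬q → ¬r) → p) ∨ (r ∧ (p → ¬p))   [eliminate →]
≡ ¬(¬(¬q → ¬r) ∨ p) ∨ (r ∧ (p → ¬p))   [eliminate →]
≡ ¬(¬(¬¬q ∨ ¬r) ∨ p) ∨ (r ∧ (p → ¬p))   [eliminate →]
≡ ¬(¬(¬¬q ∨ ¬r) ∨ p) ∨ (r ∧ (¬p ∨ ¬p))   [eliminate →]
≡ (¬¬(¬¬q ∨ ¬r) ∧ ¬p) ∨ (r ∧ (¬p ∨ ¬p))   [De Morgan]
≡ ((¬¬q ∨ ¬r) ∧ ¬p) ∨ (r ∧ (¬p ∨ ¬p))   [double negation]
≡ ((q ∨ ¬r) ∧ ¬p) ∨ (r ∧ (¬p ∨ ¬p))   [double negation]
≡ (q ∧ ¬p) ∨ (¬r ∧ ¬p) ∨ (r ∧ ¬p) ∨ (r ∧ ¬p)   [distribute ∧ over ∨]
≡ (q ∧ ¬p) ∨ (¬r ∧ ¬p) ∨ (r ∧ ¬p)   [simplify]

(q ∧ ¬p) ∨ (¬r ∧ ¬p) ∨ (r ∧ ¬p)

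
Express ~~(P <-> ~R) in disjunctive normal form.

~~(P <-> ~R)
= ~~((P -> ~R) & (~R -> P))   [eliminate <->]
= ~~((~P | ~R) & (~R -> P))   [eliminate ->]
= ~~((~P | ~R) & (~~R | P))   [eliminate ->]
= (~P | ~R) & (~~R | P)   [double negation]
= (~P | ~R) & (R | P)   [double negation]
= (~P & R) | (~P & P) | (~R & R) | (~R & P)   [distribute & over |]
= (~P & R) | (~R & P)   [simplify]

(~P & R) | (~R & P)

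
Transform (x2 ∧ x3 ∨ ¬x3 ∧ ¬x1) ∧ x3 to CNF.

(x2 ∧ x3 ∨ ¬x3 ∧ ¬x1) ∧ x3
⇔ (x2 ∨ ¬x3) ∧ (x2 ∨ ¬x1) ∧ (x3 ∨ ¬x3) ∧ (x3 ∨ ¬x1) ∧ x3
⇔ (x2 ∨ ¬x3) ∧ (x2 ∨ ¬x1) ∧ x3

(x2 ∨ ¬x3) ∧ (x2 ∨ ¬x1) ∧ x3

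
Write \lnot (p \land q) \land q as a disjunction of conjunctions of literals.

\lnot p \land q

\lnot (p \land q) \land q
≡ (\lnot p \lor \lnot q) \land q
≡ (\lnot p \land q) \lor (\lnot q \land q)
≡ \lnot p \land q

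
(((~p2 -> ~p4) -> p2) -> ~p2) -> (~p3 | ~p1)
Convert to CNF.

p2 | ~p3 | ~p1

(((~p2 -> ~p4) -> p2) -> ~p2) -> (~p3 | ~p1)
= ~(((~p2 -> ~p4) -> p2) -> ~p2) | ~p3 | ~p1   (eliminate ->)
= ~(~((~p2 -> ~p4) -> p2) | ~p2) | ~p3 | ~p1   (eliminate ->)
= ~(~(~(~p2 -> ~p4) | p2) | ~p2) | ~p3 | ~p1   (eliminate ->)
= ~(~(~(~~p2 | ~p4) | p2) | ~p2) | ~p3 | ~p1   (eliminate ->)
= (~~(~(~~p2 | ~p4) | p2) & ~~p2) | ~p3 | ~p1   (De Morgan)
= ((~(~~p2 | ~p4) | p2) & ~~p2) | ~p3 | ~p1   (double negation)
= (((~~~p2 & ~~p4) | p2) & ~~p2) | ~p3 | ~p1   (De Morgan)
= (((~p2 & ~~p4) | p2) & ~~p2) | ~p3 | ~p1   (double negation)
= (((~p2 & p4) | p2) & ~~p2) | ~p3 | ~p1   (double negation)
= (((~p2 & p4) | p2) & p2) | ~p3 | ~p1   (double negation)
= (~p2 | p2 | ~p3 | ~p1) & (p4 | p2 | ~p3 | ~p1) & (p2 | ~p3 | ~p1)   (distribute | over &)
= p2 | ~p3 | ~p1   (simplify)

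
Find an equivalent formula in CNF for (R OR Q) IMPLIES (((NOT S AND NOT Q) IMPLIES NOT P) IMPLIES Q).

(R OR Q) IMPLIES (((NOT S AND NOT Q) IMPLIES NOT P) IMPLIES Q)
≡ NOT (R OR Q) OR (((NOT S AND NOT Q) IMPLIES NOT P) IMPLIES Q)
≡ NOT (R OR Q) OR NOT ((NOT S AND NOT Q) IMPLIES NOT P) OR Q
≡ NOT (R OR Q) OR NOT (NOT (NOT S AND NOT Q) OR NOT P) OR Q
≡ (NOT R AND NOT Q) OR NOT (NOT (NOT S AND NOT Q) OR NOT P) OR Q
≡ (NOT R AND NOT Q) OR (NOT NOT (NOT S AND NOT Q) AND NOT NOT P) OR Q
≡ (NOT R AND NOT Q) OR (NOT S AND NOT Q AND NOT NOT P) OR Q
≡ (NOT R AND NOT Q) OR (NOT S AND NOT Q AND P) OR Q
≡ (NOT R OR NOT S OR Q) AND (NOT R OR NOT Q OR Q) AND (NOT R OR P OR Q) AND (NOT Q OR NOT S OR Q) AND (NOT Q OR NOT Q OR Q) AND (NOT Q OR P OR Q)
≡ (NOT R OR NOT S OR Q) AND (NOT R OR P OR Q)

(NOT R OR NOT S OR Q) AND (NOT R OR P OR Q)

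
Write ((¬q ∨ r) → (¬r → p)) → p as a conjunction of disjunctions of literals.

(¬q ∨ r ∨ p) ∧ (¬r ∨ p)

((¬q ∨ r) → (¬r → p)) → p
≡ ¬((¬q ∨ r) → (¬r → p)) ∨ p   — eliminate →
≡ ¬(¬(¬q ∨ r) ∨ (¬r → p)) ∨ p   — eliminate →
≡ ¬(¬(¬q ∨ r) ∨ ¬¬r ∨ p) ∨ p   — eliminate →
≡ (¬¬(¬q ∨ r) ∧ ¬¬¬r ∧ ¬p) ∨ p   — De Morgan
≡ ((¬q ∨ r) ∧ ¬¬¬r ∧ ¬p) ∨ p   — double negation
≡ ((¬q ∨ r) ∧ ¬r ∧ ¬p) ∨ p   — double negation
≡ (¬q ∨ r ∨ p) ∧ (¬r ∨ p) ∧ (¬p ∨ p)   — distribute ∨ over ∧
≡ (¬q ∨ r ∨ p) ∧ (¬r ∨ p)   — simplify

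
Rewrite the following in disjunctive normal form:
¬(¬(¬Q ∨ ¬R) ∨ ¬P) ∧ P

(¬Q ∧ P) ∨ (¬R ∧ P)

¬(¬(¬Q ∨ ¬R) ∨ ¬P) ∧ P
≡ ¬¬(¬Q ∨ ¬R) ∧ ¬¬P ∧ P   (De Morgan)
≡ (¬Q ∨ ¬R) ∧ ¬¬P ∧ P   (double negation)
≡ (¬Q ∨ ¬R) ∧ P ∧ P   (double negation)
≡ (¬Q ∧ P ∧ P) ∨ (¬R ∧ P ∧ P)   (distribute ∧ over ∨)
≡ (¬Q ∧ P) ∨ (¬R ∧ P)   (simplify)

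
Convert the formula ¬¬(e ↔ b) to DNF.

(¬e ∧ ¬b) ∨ (b ∧ e)

¬¬(e ↔ b)
= ¬¬((e → b) ∧ (b → e))   [eliminate ↔]
= ¬¬((¬e ∨ b) ∧ (b → e))   [eliminate →]
= ¬¬((¬e ∨ b) ∧ (¬b ∨ e))   [eliminate →]
= (¬e ∨ b) ∧ (¬b ∨ e)   [double negation]
= (¬e ∧ ¬b) ∨ (¬e ∧ e) ∨ (b ∧ ¬b) ∨ (b ∧ e)   [distribute ∧ over ∨]
= (¬e ∧ ¬b) ∨ (b ∧ e)   [simplify]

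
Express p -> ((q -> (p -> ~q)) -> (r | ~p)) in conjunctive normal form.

~p | q | r

p -> ((q -> (p -> ~q)) -> (r | ~p))
≡ ~p | ((q -> (p -> ~q)) -> (r | ~p))   (eliminate ->)
≡ ~p | ~(q -> (p -> ~q)) | r | ~p   (eliminate ->)
≡ ~p | ~(~q | (p -> ~q)) | r | ~p   (eliminate ->)
≡ ~p | ~(~q | ~p | ~q) | r | ~p   (eliminate ->)
≡ ~p | (~~q & ~~p & ~~q) | r | ~p   (De Morgan)
≡ ~p | (q & ~~p & ~~q) | r | ~p   (double negation)
≡ ~p | (q & p & ~~q) | r | ~p   (double negation)
≡ ~p | (q & p & q) | r | ~p   (double negation)
≡ (~p | q | r | ~p) & (~p | p | r | ~p) & (~p | q | r | ~p)   (distribute | over &)
≡ ~p | q | r   (simplify)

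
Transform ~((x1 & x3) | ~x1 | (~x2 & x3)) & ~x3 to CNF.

~((x1 & x3) | ~x1 | (~x2 & x3)) & ~x3
≡ ~(x1 & x3) & ~~x1 & ~(~x2 & x3) & ~x3   (De Morgan)
≡ (~x1 | ~x3) & ~~x1 & ~(~x2 & x3) & ~x3   (De Morgan)
≡ (~x1 | ~x3) & x1 & ~(~x2 & x3) & ~x3   (double negation)
≡ (~x1 | ~x3) & x1 & (~~x2 | ~x3) & ~x3   (De Morgan)
≡ (~x1 | ~x3) & x1 & (x2 | ~x3) & ~x3   (double negation)
≡ x1 & ~x3   (simplify)

x1 & ~x3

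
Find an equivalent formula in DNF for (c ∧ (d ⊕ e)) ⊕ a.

(c ∧ (d ⊕ e)) ⊕ a
⇔ (c ∧ (d ⊕ e) ∧ ¬a) ∨ (¬(c ∧ (d ⊕ e)) ∧ a)   [expand ⊕]
⇔ (c ∧ ((d ∧ ¬e) ∨ (¬d ∧ e)) ∧ ¬a) ∨ (¬(c ∧ (d ⊕ e)) ∧ a)   [expand ⊕]
⇔ (c ∧ ((d ∧ ¬e) ∨ (¬d ∧ e)) ∧ ¬a) ∨ (¬(c ∧ ((d ∧ ¬e) ∨ (¬d ∧ e))) ∧ a)   [expand ⊕]
⇔ (c ∧ ((d ∧ ¬e) ∨ (¬d ∧ e)) ∧ ¬a) ∨ ((¬c ∨ ¬((d ∧ ¬e) ∨ (¬d ∧ e))) ∧ a)   [De Morgan]
⇔ (c ∧ ((d ∧ ¬e) ∨ (¬d ∧ e)) ∧ ¬a) ∨ ((¬c ∨ (¬(d ∧ ¬e) ∧ ¬(¬d ∧ e))) ∧ a)   [De Morgan]
⇔ (c ∧ ((d ∧ ¬e) ∨ (¬d ∧ e)) ∧ ¬a) ∨ ((¬c ∨ ((¬d ∨ ¬¬e) ∧ ¬(¬d ∧ e))) ∧ a)   [De Morgan]
⇔ (c ∧ ((d ∧ ¬e) ∨ (¬d ∧ e)) ∧ ¬a) ∨ ((¬c ∨ ((¬d ∨ e) ∧ ¬(¬d ∧ e))) ∧ a)   [double negation]
⇔ (c ∧ ((d ∧ ¬e) ∨ (¬d ∧ e)) ∧ ¬a) ∨ ((¬c ∨ ((¬d ∨ e) ∧ (¬¬d ∨ ¬e))) ∧ a)   [De Morgan]
⇔ (c ∧ ((d ∧ ¬e) ∨ (¬d ∧ e)) ∧ ¬a) ∨ ((¬c ∨ ((¬d ∨ e) ∧ (d ∨ ¬e))) ∧ a)   [double negation]
⇔ (c ∧ d ∧ ¬e ∧ ¬a) ∨ (c ∧ ¬d ∧ e ∧ ¬a) ∨ (¬c ∧ a) ∨ (¬d ∧ d ∧ a) ∨ (¬d ∧ ¬e ∧ a) ∨ (e ∧ d ∧ a) ∨ (e ∧ ¬e ∧ a)   [distribute ∧ over ∨]
⇔ (c ∧ d ∧ ¬e ∧ ¬a) ∨ (c ∧ ¬d ∧ e ∧ ¬a) ∨ (¬c ∧ a) ∨ (¬d ∧ ¬e ∧ a) ∨ (e ∧ d ∧ a)   [simplify]

(c ∧ d ∧ ¬e ∧ ¬a) ∨ (c ∧ ¬d ∧ e ∧ ¬a) ∨ (¬c ∧ a) ∨ (¬d ∧ ¬e ∧ a) ∨ (e ∧ d ∧ a)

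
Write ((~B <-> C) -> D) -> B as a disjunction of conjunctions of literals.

(C & ~B & ~D) | B

((~B <-> C) -> D) -> B
≡ ~((~B <-> C) -> D) | B   [eliminate ->]
≡ ~(~(~B <-> C) | D) | B   [eliminate ->]
≡ ~(~((~B -> C) & (C -> ~B)) | D) | B   [eliminate <->]
≡ ~(~((~~B | C) & (C -> ~B)) | D) | B   [eliminate ->]
≡ ~(~((~~B | C) & (~C | ~B)) | D) | B   [eliminate ->]
≡ (~~((~~B | C) & (~C | ~B)) & ~D) | B   [De Morgan]
≡ ((~~B | C) & (~C | ~B) & ~D) | B   [double negation]
≡ ((B | C) & (~C | ~B) & ~D) | B   [double negation]
≡ (B & ~C & ~D) | (B & ~B & ~D) | (C & ~C & ~D) | (C & ~B & ~D) | B   [distribute & over |]
≡ (C & ~B & ~D) | B   [simplify]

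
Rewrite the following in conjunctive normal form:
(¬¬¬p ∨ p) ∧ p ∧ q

p ∧ q

(¬¬¬p ∨ p) ∧ p ∧ q
≡ (¬p ∨ p) ∧ p ∧ q   [double negation]
≡ p ∧ q   [simplify]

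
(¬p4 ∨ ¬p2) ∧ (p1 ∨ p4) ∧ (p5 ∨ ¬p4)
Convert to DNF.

(¬p4 ∨ ¬p2) ∧ (p1 ∨ p4) ∧ (p5 ∨ ¬p4)
≡ (¬p4 ∧ p1 ∧ p5) ∨ (¬p4 ∧ p1 ∧ ¬p4) ∨ (¬p4 ∧ p4 ∧ p5) ∨ (¬p4 ∧ p4 ∧ ¬p4) ∨ (¬p2 ∧ p1 ∧ p5) ∨ (¬p2 ∧ p1 ∧ ¬p4) ∨ (¬p2 ∧ p4 ∧ p5) ∨ (¬p2 ∧ p4 ∧ ¬p4)   [distribute ∧ over ∨]
≡ (¬p4 ∧ p1) ∨ (¬p2 ∧ p1 ∧ p5) ∨ (¬p2 ∧ p4 ∧ p5)   [simplify]

(¬p4 ∧ p1) ∨ (¬p2 ∧ p1 ∧ p5) ∨ (¬p2 ∧ p4 ∧ p5)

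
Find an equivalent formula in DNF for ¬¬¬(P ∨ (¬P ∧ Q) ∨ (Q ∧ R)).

¬¬¬(P ∨ (¬P ∧ Q) ∨ (Q ∧ R))
⇔ ¬(P ∨ (¬P ∧ Q) ∨ (Q ∧ R))   [double negation]
⇔ ¬P ∧ ¬(¬P ∧ Q) ∧ ¬(Q ∧ R)   [De Morgan]
⇔ ¬P ∧ (¬¬P ∨ ¬Q) ∧ ¬(Q ∧ R)   [De Morgan]
⇔ ¬P ∧ (P ∨ ¬Q) ∧ ¬(Q ∧ R)   [double negation]
⇔ ¬P ∧ (P ∨ ¬Q) ∧ (¬Q ∨ ¬R)   [De Morgan]
⇔ (¬P ∧ P ∧ ¬Q) ∨ (¬P ∧ P ∧ ¬R) ∨ (¬P ∧ ¬Q ∧ ¬Q) ∨ (¬P ∧ ¬Q ∧ ¬R)   [distribute ∧ over ∨]
⇔ ¬P ∧ ¬Q   [simplify]

¬P ∧ ¬Q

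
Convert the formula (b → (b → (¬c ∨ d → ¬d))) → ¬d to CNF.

b ∨ ¬d

(b → (b → (¬c ∨ d → ¬d))) → ¬d
⇔ ¬(b → (b → (¬c ∨ d → ¬d))) ∨ ¬d   [eliminate →]
⇔ ¬(¬b ∨ (b → (¬c ∨ d → ¬d))) ∨ ¬d   [eliminate →]
⇔ ¬(¬b ∨ ¬b ∨ (¬c ∨ d → ¬d)) ∨ ¬d   [eliminate →]
⇔ ¬(¬b ∨ ¬b ∨ ¬(¬c ∨ d) ∨ ¬d) ∨ ¬d   [eliminate →]
⇔ ¬¬b ∧ ¬¬b ∧ ¬¬(¬c ∨ d) ∧ ¬¬d ∨ ¬d   [De Morgan]
⇔ b ∧ ¬¬b ∧ ¬¬(¬c ∨ d) ∧ ¬¬d ∨ ¬d   [double negation]
⇔ b ∧ b ∧ ¬¬(¬c ∨ d) ∧ ¬¬d ∨ ¬d   [double negation]
⇔ b ∧ b ∧ (¬c ∨ d) ∧ ¬¬d ∨ ¬d   [double negation]
⇔ b ∧ b ∧ (¬c ∨ d) ∧ d ∨ ¬d   [double negation]
⇔ (b ∨ ¬d) ∧ (b ∨ ¬d) ∧ (¬c ∨ d ∨ ¬d) ∧ (d ∨ ¬d)   [distribute ∨ over ∧]
⇔ b ∨ ¬d   [simplify]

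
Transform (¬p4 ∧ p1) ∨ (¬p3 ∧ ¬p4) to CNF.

(¬p4 ∧ p1) ∨ (¬p3 ∧ ¬p4)
= (¬p4 ∨ ¬p3) ∧ (¬p4 ∨ ¬p4) ∧ (p1 ∨ ¬p3) ∧ (p1 ∨ ¬p4)   [distribute ∨ over ∧]
= ¬p4 ∧ (p1 ∨ ¬p3)   [simplify]

¬p4 ∧ (p1 ∨ ¬p3)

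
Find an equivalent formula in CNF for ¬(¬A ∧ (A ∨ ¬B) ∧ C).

¬(¬A ∧ (A ∨ ¬B) ∧ C)
⇔ ¬¬A ∨ ¬(A ∨ ¬B) ∨ ¬C   [De Morgan]
⇔ A ∨ ¬(A ∨ ¬B) ∨ ¬C   [double negation]
⇔ A ∨ (¬A ∧ ¬¬B) ∨ ¬C   [De Morgan]
⇔ A ∨ (¬A ∧ B) ∨ ¬C   [double negation]
⇔ (A ∨ ¬A ∨ ¬C) ∧ (A ∨ B ∨ ¬C)   [distribute ∨ over ∧]
⇔ A ∨ B ∨ ¬C   [simplify]

A ∨ B ∨ ¬C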